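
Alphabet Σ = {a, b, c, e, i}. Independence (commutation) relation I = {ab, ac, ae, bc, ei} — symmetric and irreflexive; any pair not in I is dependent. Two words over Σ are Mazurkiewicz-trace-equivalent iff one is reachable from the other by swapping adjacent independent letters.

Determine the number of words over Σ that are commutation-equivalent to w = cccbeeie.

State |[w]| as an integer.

16

drop 0:c onto floor
drop 1:c onto {0:c}
drop 2:c onto {1:c}
drop 3:b onto floor
drop 4:e onto {2:c, 3:b}
drop 5:e onto {4:e}
drop 6:i onto {2:c, 3:b}
drop 7:e onto {5:e}
ground layer = {0:c, 3:b}
drop-orders for the pieces not yet dropped (sum over which currently-grounded one goes next):
  1 to go: {6} 1  {7} 1
  2 to go: {5,7} 1  {6,7} 2
  3 to go: {4,5,7} 1  {5,6,7} 3
  4 to go: {4,5,6,7} 4
  5 to go: {2,4,5,6,7} 4  {3,4,5,6,7} 4
  6 to go: {1,2,4,5,6,7} 4  {2,3,4,5,6,7} 8
  if 0:c drops first: 12 orders
  if 3:b drops first: 4 orders
heap linearizations: 16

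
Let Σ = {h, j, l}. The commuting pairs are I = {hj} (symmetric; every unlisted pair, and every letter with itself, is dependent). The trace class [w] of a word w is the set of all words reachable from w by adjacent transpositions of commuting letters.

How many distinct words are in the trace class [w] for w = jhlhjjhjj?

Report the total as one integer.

piece 0:j — minimal
piece 1:h — minimal
piece 2:l rests on {0:j, 1:h}
piece 3:h rests on {2:l}
piece 4:j rests on {2:l}
piece 5:j rests on {4:j}
piece 6:h rests on {3:h}
piece 7:j rests on {5:j}
piece 8:j rests on {7:j}
minimal pieces: {0:j, 1:h}
ways to finish when only these pieces remain (= sum over removing one remaining piece with nothing left below it):
  1 left: {6}→1  {8}→1
  2 left: {3,6}→1  {6,8}→2  {7,8}→1
  3 left: {3,6,8}→3  {5,7,8}→1  {6,7,8}→3
  4 left: {3,6,7,8}→6  {4,5,7,8}→1  {5,6,7,8}→4
  5 left: {3,5,6,7,8}→10  {4,5,6,7,8}→5
  6 left: {3,4,5,6,7,8}→15
  7 left: {2,3,4,5,6,7,8}→15
  placing 0:j first → 15 extensions
  placing 1:h first → 15 extensions
total linear extensions = 30

30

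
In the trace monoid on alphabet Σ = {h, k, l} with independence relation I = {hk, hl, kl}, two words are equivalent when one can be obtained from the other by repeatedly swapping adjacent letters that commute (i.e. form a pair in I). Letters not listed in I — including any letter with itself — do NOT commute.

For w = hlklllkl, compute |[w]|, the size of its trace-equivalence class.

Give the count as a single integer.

piece 0:h — minimal
piece 1:l — minimal
piece 2:k — minimal
piece 3:l rests on {1:l}
piece 4:l rests on {3:l}
piece 5:l rests on {4:l}
piece 6:k rests on {2:k}
piece 7:l rests on {5:l}
minimal pieces: {0:h, 1:l, 2:k}
ways to finish when only these pieces remain (= sum over removing one remaining piece with nothing left below it):
  1 left: {0}→1  {6}→1  {7}→1
  2 left: {0,6}→2  {0,7}→2  {2,6}→1  {5,7}→1  {6,7}→2
  3 left: {0,2,6}→3  {0,5,7}→3  {0,6,7}→6  {2,6,7}→3  {4,5,7}→1  {5,6,7}→3
  4 left: {0,2,6,7}→12  {0,4,5,7}→4  {0,5,6,7}→12  {2,5,6,7}→6  {3,4,5,7}→1  {4,5,6,7}→4
  5 left: {0,2,5,6,7}→30  {0,3,4,5,7}→5  {0,4,5,6,7}→20  {1,3,4,5,7}→1  {2,4,5,6,7}→10  {3,4,5,6,7}→5
  6 left: {0,1,3,4,5,7}→6  {0,2,4,5,6,7}→60  {0,3,4,5,6,7}→30  {1,3,4,5,6,7}→6  {2,3,4,5,6,7}→15
  placing 0:h first → 21 extensions
  placing 1:l first → 105 extensions
  placing 2:k first → 42 extensions
total linear extensions = 168

168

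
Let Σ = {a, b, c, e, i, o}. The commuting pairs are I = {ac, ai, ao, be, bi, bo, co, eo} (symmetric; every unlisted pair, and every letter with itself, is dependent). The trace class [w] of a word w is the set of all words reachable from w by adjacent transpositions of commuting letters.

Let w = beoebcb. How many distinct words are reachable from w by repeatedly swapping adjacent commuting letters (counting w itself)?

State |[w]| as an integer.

drop 0:b onto floor
drop 1:e onto floor
drop 2:o onto floor
drop 3:e onto {1:e}
drop 4:b onto {0:b}
drop 5:c onto {3:e, 4:b}
drop 6:b onto {5:c}
ground layer = {0:b, 1:e, 2:o}
drop-orders for the pieces not yet dropped (sum over which currently-grounded one goes next):
  1 to go: {2} 1  {6} 1
  2 to go: {2,6} 2  {5,6} 1
  3 to go: {2,5,6} 3  {3,5,6} 1  {4,5,6} 1
  4 to go: {0,4,5,6} 1  {1,3,5,6} 1  {2,3,5,6} 4  {2,4,5,6} 4  {3,4,5,6} 2
  5 to go: {0,2,4,5,6} 5  {0,3,4,5,6} 3  {1,2,3,5,6} 5  {1,3,4,5,6} 3  {2,3,4,5,6} 10
  if 0:b drops first: 18 orders
  if 1:e drops first: 18 orders
  if 2:o drops first: 6 orders
heap linearizations: 42

42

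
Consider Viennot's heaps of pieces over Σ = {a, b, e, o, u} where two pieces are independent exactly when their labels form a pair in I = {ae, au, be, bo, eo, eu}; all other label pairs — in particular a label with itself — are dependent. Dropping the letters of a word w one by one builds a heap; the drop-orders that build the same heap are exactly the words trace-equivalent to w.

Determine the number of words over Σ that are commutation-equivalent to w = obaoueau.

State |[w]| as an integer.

48

piece 0:o — minimal
piece 1:b — minimal
piece 2:a rests on {0:o, 1:b}
piece 3:o rests on {2:a}
piece 4:u rests on {3:o}
piece 5:e — minimal
piece 6:a rests on {3:o}
piece 7:u rests on {4:u}
minimal pieces: {0:o, 1:b, 5:e}
ways to finish when only these pieces remain (= sum over removing one remaining piece with nothing left below it):
  1 left: {5}→1  {6}→1  {7}→1
  2 left: {4,7}→1  {5,6}→2  {5,7}→2  {6,7}→2
  3 left: {4,5,7}→3  {4,6,7}→3  {5,6,7}→6
  4 left: {3,4,6,7}→3  {4,5,6,7}→12
  5 left: {2,3,4,6,7}→3  {3,4,5,6,7}→15
  6 left: {0,2,3,4,6,7}→3  {1,2,3,4,6,7}→3  {2,3,4,5,6,7}→18
  placing 0:o first → 21 extensions
  placing 1:b first → 21 extensions
  placing 5:e first → 6 extensions
total linear extensions = 48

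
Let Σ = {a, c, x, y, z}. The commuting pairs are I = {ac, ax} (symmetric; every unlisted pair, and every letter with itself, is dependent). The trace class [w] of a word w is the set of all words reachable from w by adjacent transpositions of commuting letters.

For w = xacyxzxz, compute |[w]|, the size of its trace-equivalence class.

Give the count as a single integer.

3

#0=x has no predecessor
#1=a has no predecessor
#2=c depends on [0:x]
#3=y depends on [1:a, 2:c]
#4=x depends on [3:y]
#5=z depends on [4:x]
#6=x depends on [5:z]
#7=z depends on [6:x]
sources: [0:x, 1:a]
N(rest) = Σ N(rest − s) over sources s of rest; N(one piece) = 1:
  size 1 → [7]=1
  size 2 → [6,7]=1
  size 3 → [5,6,7]=1
  size 4 → [4,5,6,7]=1
  size 5 → [3,4,5,6,7]=1
  size 6 → [1,3,4,5,6,7]=1  [2,3,4,5,6,7]=1
  first=0(x) contributes 2
  first=1(a) contributes 1
|[w]| = 3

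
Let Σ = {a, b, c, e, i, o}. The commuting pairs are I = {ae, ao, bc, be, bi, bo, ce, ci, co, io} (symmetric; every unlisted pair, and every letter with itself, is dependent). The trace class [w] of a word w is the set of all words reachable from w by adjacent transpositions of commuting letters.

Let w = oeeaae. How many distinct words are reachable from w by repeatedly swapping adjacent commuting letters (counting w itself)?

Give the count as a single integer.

piece 0:o — minimal
piece 1:e rests on {0:o}
piece 2:e rests on {1:e}
piece 3:a — minimal
piece 4:a rests on {3:a}
piece 5:e rests on {2:e}
minimal pieces: {0:o, 3:a}
ways to finish when only these pieces remain (= sum over removing one remaining piece with nothing left below it):
  1 left: {4}→1  {5}→1
  2 left: {2,5}→1  {3,4}→1  {4,5}→2
  3 left: {1,2,5}→1  {2,4,5}→3  {3,4,5}→3
  4 left: {0,1,2,5}→1  {1,2,4,5}→4  {2,3,4,5}→6
  placing 0:o first → 10 extensions
  placing 3:a first → 5 extensions
total linear extensions = 15

15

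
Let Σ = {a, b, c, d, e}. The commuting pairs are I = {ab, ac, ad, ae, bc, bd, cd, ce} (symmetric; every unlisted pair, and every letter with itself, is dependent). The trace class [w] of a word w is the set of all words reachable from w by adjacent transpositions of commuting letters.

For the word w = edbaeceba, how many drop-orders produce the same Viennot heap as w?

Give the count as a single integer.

drop 0:e onto floor
drop 1:d onto {0:e}
drop 2:b onto {0:e}
drop 3:a onto floor
drop 4:e onto {1:d, 2:b}
drop 5:c onto floor
drop 6:e onto {4:e}
drop 7:b onto {6:e}
drop 8:a onto {3:a}
ground layer = {0:e, 3:a, 5:c}
drop-orders for the pieces not yet dropped (sum over which currently-grounded one goes next):
  1 to go: {5} 1  {7} 1  {8} 1
  2 to go: {3,8} 1  {5,7} 2  {5,8} 2  {6,7} 1  {7,8} 2
  3 to go: {3,5,8} 3  {3,7,8} 3  {4,6,7} 1  {5,6,7} 3  {5,7,8} 6  {6,7,8} 3
  4 to go: {1,4,6,7} 1  {2,4,6,7} 1  {3,5,7,8} 12  {3,6,7,8} 6  {4,5,6,7} 4  {4,6,7,8} 4  {5,6,7,8} 12
  5 to go: {1,2,4,6,7} 2  {1,4,5,6,7} 5  {1,4,6,7,8} 5  {2,4,5,6,7} 5  {2,4,6,7,8} 5  {3,4,6,7,8} 10  {3,5,6,7,8} 30  {4,5,6,7,8} 20
  6 to go: {0,1,2,4,6,7} 2  {1,2,4,5,6,7} 12  {1,2,4,6,7,8} 12  {1,3,4,6,7,8} 15  {1,4,5,6,7,8} 30  {2,3,4,6,7,8} 15  {2,4,5,6,7,8} 30  {3,4,5,6,7,8} 60
  7 to go: {0,1,2,4,5,6,7} 14  {0,1,2,4,6,7,8} 14  {1,2,3,4,6,7,8} 42  {1,2,4,5,6,7,8} 84  {1,3,4,5,6,7,8} 105  {2,3,4,5,6,7,8} 105
  if 0:e drops first: 336 orders
  if 3:a drops first: 112 orders
  if 5:c drops first: 56 orders
heap linearizations: 504

504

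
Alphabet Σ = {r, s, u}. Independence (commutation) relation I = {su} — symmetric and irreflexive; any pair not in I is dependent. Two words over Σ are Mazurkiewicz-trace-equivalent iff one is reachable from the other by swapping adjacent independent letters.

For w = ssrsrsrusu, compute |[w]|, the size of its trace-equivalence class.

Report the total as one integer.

3

piece 0:s — minimal
piece 1:s rests on {0:s}
piece 2:r rests on {1:s}
piece 3:s rests on {2:r}
piece 4:r rests on {3:s}
piece 5:s rests on {4:r}
piece 6:r rests on {5:s}
piece 7:u rests on {6:r}
piece 8:s rests on {6:r}
piece 9:u rests on {7:u}
minimal pieces: {0:s}
ways to finish when only these pieces remain (= sum over removing one remaining piece with nothing left below it):
  1 left: {8}→1  {9}→1
  2 left: {7,9}→1  {8,9}→2
  3 left: {7,8,9}→3
  4 left: {6,7,8,9}→3
  5 left: {5,6,7,8,9}→3
  6 left: {4,5,6,7,8,9}→3
  7 left: {3,4,5,6,7,8,9}→3
  8 left: {2,3,4,5,6,7,8,9}→3
  placing 0:s first → 3 extensions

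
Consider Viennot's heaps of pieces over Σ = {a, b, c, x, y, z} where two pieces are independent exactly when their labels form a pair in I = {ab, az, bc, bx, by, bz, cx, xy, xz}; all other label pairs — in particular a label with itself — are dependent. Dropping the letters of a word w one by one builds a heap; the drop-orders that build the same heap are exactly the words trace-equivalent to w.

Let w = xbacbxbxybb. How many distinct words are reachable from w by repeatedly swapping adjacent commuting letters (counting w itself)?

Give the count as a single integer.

piece 0:x — minimal
piece 1:b — minimal
piece 2:a rests on {0:x}
piece 3:c rests on {2:a}
piece 4:b rests on {1:b}
piece 5:x rests on {2:a}
piece 6:b rests on {4:b}
piece 7:x rests on {5:x}
piece 8:y rests on {3:c}
piece 9:b rests on {6:b}
piece 10:b rests on {9:b}
minimal pieces: {0:x, 1:b}
ways to finish when only these pieces remain (= sum over removing one remaining piece with nothing left below it):
  1 left: {7}→1  {8}→1  {10}→1
  2 left: {3,8}→1  {5,7}→1  {7,8}→2  {7,10}→2  {8,10}→2  {9,10}→1
  3 left: {3,7,8}→3  {3,8,10}→3  {5,7,8}→3  {5,7,10}→3  {6,9,10}→1  {7,8,10}→6  {7,9,10}→3  {8,9,10}→3
  4 left: {3,5,7,8}→6  {3,7,8,10}→12  {3,8,9,10}→6  {4,6,9,10}→1  {5,7,8,10}→12  {5,7,9,10}→6  {6,7,9,10}→4  {6,8,9,10}→4  {7,8,9,10}→12
  5 left: {1,4,6,9,10}→1  {2,3,5,7,8}→6  {3,5,7,8,10}→30  {3,6,8,9,10}→10  {3,7,8,9,10}→30  {4,6,7,9,10}→5  {4,6,8,9,10}→5  {5,6,7,9,10}→10  {5,7,8,9,10}→30  {6,7,8,9,10}→20
  6 left: {0,2,3,5,7,8}→6  {1,4,6,7,9,10}→6  {1,4,6,8,9,10}→6  {2,3,5,7,8,10}→36  {3,4,6,8,9,10}→15  {3,5,7,8,9,10}→90  {3,6,7,8,9,10}→60  {4,5,6,7,9,10}→15  {4,6,7,8,9,10}→30  {5,6,7,8,9,10}→60
  7 left: {0,2,3,5,7,8,10}→42  {1,3,4,6,8,9,10}→21  {1,4,5,6,7,9,10}→21  {1,4,6,7,8,9,10}→42  {2,3,5,7,8,9,10}→126  {3,4,6,7,8,9,10}→105  {3,5,6,7,8,9,10}→210  {4,5,6,7,8,9,10}→105
  8 left: {0,2,3,5,7,8,9,10}→168  {1,3,4,6,7,8,9,10}→168  {1,4,5,6,7,8,9,10}→168  {2,3,5,6,7,8,9,10}→336  {3,4,5,6,7,8,9,10}→420
  9 left: {0,2,3,5,6,7,8,9,10}→504  {1,3,4,5,6,7,8,9,10}→756  {2,3,4,5,6,7,8,9,10}→756
  placing 0:x first → 1512 extensions
  placing 1:b first → 1260 extensions
total linear extensions = 2772

2772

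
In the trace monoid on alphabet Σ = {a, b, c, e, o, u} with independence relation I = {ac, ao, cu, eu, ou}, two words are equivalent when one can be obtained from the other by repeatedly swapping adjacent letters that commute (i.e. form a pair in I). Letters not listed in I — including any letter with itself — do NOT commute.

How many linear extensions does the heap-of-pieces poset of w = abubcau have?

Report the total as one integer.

0(a) covers ∅
1(b) covers 0:a
2(u) covers 1:b
3(b) covers 2:u
4(c) covers 3:b
5(a) covers 3:b
6(u) covers 5:a
floor of heap: 0:a
completions by unplaced set U, small U first (add the entries for U minus each lowest piece of U):
  |U|=1: {4}:1  {6}:1
  |U|=2: {4,6}:2  {5,6}:1
  |U|=3: {4,5,6}:3
  |U|=4: {3,4,5,6}:3
  |U|=5: {2,3,4,5,6}:3
  start at 0(a): 3

3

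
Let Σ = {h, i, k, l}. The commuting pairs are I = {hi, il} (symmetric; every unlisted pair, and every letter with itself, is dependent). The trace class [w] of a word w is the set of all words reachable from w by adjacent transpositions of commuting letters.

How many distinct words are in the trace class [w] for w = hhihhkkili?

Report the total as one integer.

piece 0:h — minimal
piece 1:h rests on {0:h}
piece 2:i — minimal
piece 3:h rests on {1:h}
piece 4:h rests on {3:h}
piece 5:k rests on {2:i, 4:h}
piece 6:k rests on {5:k}
piece 7:i rests on {6:k}
piece 8:l rests on {6:k}
piece 9:i rests on {7:i}
minimal pieces: {0:h, 2:i}
ways to finish when only these pieces remain (= sum over removing one remaining piece with nothing left below it):
  1 left: {8}→1  {9}→1
  2 left: {7,9}→1  {8,9}→2
  3 left: {7,8,9}→3
  4 left: {6,7,8,9}→3
  5 left: {5,6,7,8,9}→3
  6 left: {2,5,6,7,8,9}→3  {4,5,6,7,8,9}→3
  7 left: {2,4,5,6,7,8,9}→6  {3,4,5,6,7,8,9}→3
  8 left: {1,3,4,5,6,7,8,9}→3  {2,3,4,5,6,7,8,9}→9
  placing 0:h first → 12 extensions
  placing 2:i first → 3 extensions
total linear extensions = 15

15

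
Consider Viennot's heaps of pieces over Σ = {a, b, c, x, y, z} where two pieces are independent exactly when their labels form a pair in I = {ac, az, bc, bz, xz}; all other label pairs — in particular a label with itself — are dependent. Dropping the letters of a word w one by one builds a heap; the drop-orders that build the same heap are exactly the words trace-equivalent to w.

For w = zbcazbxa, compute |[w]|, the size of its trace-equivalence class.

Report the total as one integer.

40

drop 0:z onto floor
drop 1:b onto floor
drop 2:c onto {0:z}
drop 3:a onto {1:b}
drop 4:z onto {2:c}
drop 5:b onto {3:a}
drop 6:x onto {2:c, 5:b}
drop 7:a onto {6:x}
ground layer = {0:z, 1:b}
drop-orders for the pieces not yet dropped (sum over which currently-grounded one goes next):
  1 to go: {4} 1  {7} 1
  2 to go: {4,7} 2  {6,7} 1
  3 to go: {4,6,7} 3  {5,6,7} 1
  4 to go: {2,4,6,7} 3  {3,5,6,7} 1  {4,5,6,7} 4
  5 to go: {0,2,4,6,7} 3  {1,3,5,6,7} 1  {2,4,5,6,7} 7  {3,4,5,6,7} 5
  6 to go: {0,2,4,5,6,7} 10  {1,3,4,5,6,7} 6  {2,3,4,5,6,7} 12
  if 0:z drops first: 18 orders
  if 1:b drops first: 22 orders
heap linearizations: 40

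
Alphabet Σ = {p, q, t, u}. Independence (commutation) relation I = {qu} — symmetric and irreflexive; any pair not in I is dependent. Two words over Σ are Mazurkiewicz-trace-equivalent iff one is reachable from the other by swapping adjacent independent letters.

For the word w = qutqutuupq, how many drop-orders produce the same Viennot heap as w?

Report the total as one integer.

#0=q has no predecessor
#1=u has no predecessor
#2=t depends on [0:q, 1:u]
#3=q depends on [2:t]
#4=u depends on [2:t]
#5=t depends on [3:q, 4:u]
#6=u depends on [5:t]
#7=u depends on [6:u]
#8=p depends on [7:u]
#9=q depends on [8:p]
sources: [0:q, 1:u]
N(rest) = Σ N(rest − s) over sources s of rest; N(one piece) = 1:
  size 1 → [9]=1
  size 2 → [8,9]=1
  size 3 → [7,8,9]=1
  size 4 → [6,7,8,9]=1
  size 5 → [5,6,7,8,9]=1
  size 6 → [3,5,6,7,8,9]=1  [4,5,6,7,8,9]=1
  size 7 → [3,4,5,6,7,8,9]=2
  size 8 → [2,3,4,5,6,7,8,9]=2
  first=0(q) contributes 2
  first=1(u) contributes 2
|[w]| = 4

4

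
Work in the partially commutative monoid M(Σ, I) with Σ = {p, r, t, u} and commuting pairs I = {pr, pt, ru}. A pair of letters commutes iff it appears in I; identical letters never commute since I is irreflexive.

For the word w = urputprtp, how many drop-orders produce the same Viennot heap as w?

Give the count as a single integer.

#0=u has no predecessor
#1=r has no predecessor
#2=p depends on [0:u]
#3=u depends on [2:p]
#4=t depends on [1:r, 3:u]
#5=p depends on [3:u]
#6=r depends on [4:t]
#7=t depends on [6:r]
#8=p depends on [5:p]
sources: [0:u, 1:r]
N(rest) = Σ N(rest − s) over sources s of rest; N(one piece) = 1:
  size 1 → [7]=1  [8]=1
  size 2 → [5,8]=1  [6,7]=1  [7,8]=2
  size 3 → [4,6,7]=1  [5,7,8]=3  [6,7,8]=3
  size 4 → [1,4,6,7]=1  [4,6,7,8]=4  [5,6,7,8]=6
  size 5 → [1,4,6,7,8]=5  [4,5,6,7,8]=10
  size 6 → [1,4,5,6,7,8]=15  [3,4,5,6,7,8]=10
  size 7 → [1,3,4,5,6,7,8]=25  [2,3,4,5,6,7,8]=10
  first=0(u) contributes 35
  first=1(r) contributes 10
|[w]| = 45

45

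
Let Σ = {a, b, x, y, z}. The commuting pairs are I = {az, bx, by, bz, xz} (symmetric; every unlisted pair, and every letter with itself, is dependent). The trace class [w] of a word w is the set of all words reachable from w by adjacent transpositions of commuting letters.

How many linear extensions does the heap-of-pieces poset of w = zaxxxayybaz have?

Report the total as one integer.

piece 0:z — minimal
piece 1:a — minimal
piece 2:x rests on {1:a}
piece 3:x rests on {2:x}
piece 4:x rests on {3:x}
piece 5:a rests on {4:x}
piece 6:y rests on {0:z, 5:a}
piece 7:y rests on {6:y}
piece 8:b rests on {5:a}
piece 9:a rests on {7:y, 8:b}
piece 10:z rests on {7:y}
minimal pieces: {0:z, 1:a}
ways to finish when only these pieces remain (= sum over removing one remaining piece with nothing left below it):
  1 left: {9}→1  {10}→1
  2 left: {8,9}→1  {9,10}→2
  3 left: {7,9,10}→2  {8,9,10}→3
  4 left: {6,7,9,10}→2  {7,8,9,10}→5
  5 left: {0,6,7,9,10}→2  {6,7,8,9,10}→7
  6 left: {0,6,7,8,9,10}→9  {5,6,7,8,9,10}→7
  7 left: {0,5,6,7,8,9,10}→16  {4,5,6,7,8,9,10}→7
  8 left: {0,4,5,6,7,8,9,10}→23  {3,4,5,6,7,8,9,10}→7
  9 left: {0,3,4,5,6,7,8,9,10}→30  {2,3,4,5,6,7,8,9,10}→7
  placing 0:z first → 7 extensions
  placing 1:a first → 37 extensions
total linear extensions = 44

44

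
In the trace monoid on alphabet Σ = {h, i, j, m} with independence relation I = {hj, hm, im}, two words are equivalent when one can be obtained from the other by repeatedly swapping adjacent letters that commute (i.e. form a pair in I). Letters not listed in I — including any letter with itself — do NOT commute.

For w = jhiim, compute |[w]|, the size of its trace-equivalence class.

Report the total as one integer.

7

drop 0:j onto floor
drop 1:h onto floor
drop 2:i onto {0:j, 1:h}
drop 3:i onto {2:i}
drop 4:m onto {0:j}
ground layer = {0:j, 1:h}
drop-orders for the pieces not yet dropped (sum over which currently-grounded one goes next):
  1 to go: {3} 1  {4} 1
  2 to go: {2,3} 1  {3,4} 2
  3 to go: {1,2,3} 1  {2,3,4} 3
  if 0:j drops first: 4 orders
  if 1:h drops first: 3 orders
heap linearizations: 7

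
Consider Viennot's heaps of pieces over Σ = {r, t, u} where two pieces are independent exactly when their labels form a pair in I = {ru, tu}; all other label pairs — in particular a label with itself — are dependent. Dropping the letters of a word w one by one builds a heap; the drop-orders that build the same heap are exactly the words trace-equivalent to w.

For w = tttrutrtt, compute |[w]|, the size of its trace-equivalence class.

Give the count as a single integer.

9

#0=t has no predecessor
#1=t depends on [0:t]
#2=t depends on [1:t]
#3=r depends on [2:t]
#4=u has no predecessor
#5=t depends on [3:r]
#6=r depends on [5:t]
#7=t depends on [6:r]
#8=t depends on [7:t]
sources: [0:t, 4:u]
N(rest) = Σ N(rest − s) over sources s of rest; N(one piece) = 1:
  size 1 → [4]=1  [8]=1
  size 2 → [4,8]=2  [7,8]=1
  size 3 → [4,7,8]=3  [6,7,8]=1
  size 4 → [4,6,7,8]=4  [5,6,7,8]=1
  size 5 → [3,5,6,7,8]=1  [4,5,6,7,8]=5
  size 6 → [2,3,5,6,7,8]=1  [3,4,5,6,7,8]=6
  size 7 → [1,2,3,5,6,7,8]=1  [2,3,4,5,6,7,8]=7
  first=0(t) contributes 8
  first=4(u) contributes 1
|[w]| = 9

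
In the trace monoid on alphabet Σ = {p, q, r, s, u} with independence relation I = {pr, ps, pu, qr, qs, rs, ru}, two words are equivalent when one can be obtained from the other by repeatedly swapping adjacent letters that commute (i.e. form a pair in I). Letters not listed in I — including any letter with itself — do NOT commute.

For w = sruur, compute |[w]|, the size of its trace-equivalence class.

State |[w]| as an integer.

10

drop 0:s onto floor
drop 1:r onto floor
drop 2:u onto {0:s}
drop 3:u onto {2:u}
drop 4:r onto {1:r}
ground layer = {0:s, 1:r}
drop-orders for the pieces not yet dropped (sum over which currently-grounded one goes next):
  1 to go: {3} 1  {4} 1
  2 to go: {1,4} 1  {2,3} 1  {3,4} 2
  3 to go: {0,2,3} 1  {1,3,4} 3  {2,3,4} 3
  if 0:s drops first: 6 orders
  if 1:r drops first: 4 orders
heap linearizations: 10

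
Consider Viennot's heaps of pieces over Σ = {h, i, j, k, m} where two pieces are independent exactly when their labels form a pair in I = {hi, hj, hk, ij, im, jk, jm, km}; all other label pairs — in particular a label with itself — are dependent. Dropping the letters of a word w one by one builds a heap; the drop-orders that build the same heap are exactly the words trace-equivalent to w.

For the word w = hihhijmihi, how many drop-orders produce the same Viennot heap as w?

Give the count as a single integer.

1260

0(h) covers ∅
1(i) covers ∅
2(h) covers 0:h
3(h) covers 2:h
4(i) covers 1:i
5(j) covers ∅
6(m) covers 3:h
7(i) covers 4:i
8(h) covers 6:m
9(i) covers 7:i
floor of heap: 0:h, 1:i, 5:j
completions by unplaced set U, small U first (add the entries for U minus each lowest piece of U):
  |U|=1: {5}:1  {8}:1  {9}:1
  |U|=2: {5,8}:2  {5,9}:2  {6,8}:1  {7,9}:1  {8,9}:2
  |U|=3: {3,6,8}:1  {4,7,9}:1  {5,6,8}:3  {5,7,9}:3  {5,8,9}:6  {6,8,9}:3  {7,8,9}:3
  |U|=4: {1,4,7,9}:1  {2,3,6,8}:1  {3,5,6,8}:4  {3,6,8,9}:4  {4,5,7,9}:4  {4,7,8,9}:4  {5,6,8,9}:12  {5,7,8,9}:12  {6,7,8,9}:6
  |U|=5: {0,2,3,6,8}:1  {1,4,5,7,9}:5  {1,4,7,8,9}:5  {2,3,5,6,8}:5  {2,3,6,8,9}:5  {3,5,6,8,9}:20  {3,6,7,8,9}:10  {4,5,7,8,9}:20  {4,6,7,8,9}:10  {5,6,7,8,9}:30
  |U|=6: {0,2,3,5,6,8}:6  {0,2,3,6,8,9}:6  {1,4,5,7,8,9}:30  {1,4,6,7,8,9}:15  {2,3,5,6,8,9}:30  {2,3,6,7,8,9}:15  {3,4,6,7,8,9}:20  {3,5,6,7,8,9}:60  {4,5,6,7,8,9}:60
  |U|=7: {0,2,3,5,6,8,9}:42  {0,2,3,6,7,8,9}:21  {1,3,4,6,7,8,9}:35  {1,4,5,6,7,8,9}:105  {2,3,4,6,7,8,9}:35  {2,3,5,6,7,8,9}:105  {3,4,5,6,7,8,9}:140
  |U|=8: {0,2,3,4,6,7,8,9}:56  {0,2,3,5,6,7,8,9}:168  {1,2,3,4,6,7,8,9}:70  {1,3,4,5,6,7,8,9}:280  {2,3,4,5,6,7,8,9}:280
  start at 0(h): 630
  start at 1(i): 504
  start at 5(j): 126
sum over floor = 1260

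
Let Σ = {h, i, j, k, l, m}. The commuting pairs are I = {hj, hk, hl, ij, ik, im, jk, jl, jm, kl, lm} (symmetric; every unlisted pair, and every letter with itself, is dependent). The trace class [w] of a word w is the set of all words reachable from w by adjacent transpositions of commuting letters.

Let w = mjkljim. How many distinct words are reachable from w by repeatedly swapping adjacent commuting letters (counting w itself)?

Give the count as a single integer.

piece 0:m — minimal
piece 1:j — minimal
piece 2:k rests on {0:m}
piece 3:l — minimal
piece 4:j rests on {1:j}
piece 5:i rests on {3:l}
piece 6:m rests on {2:k}
minimal pieces: {0:m, 1:j, 3:l}
ways to finish when only these pieces remain (= sum over removing one remaining piece with nothing left below it):
  1 left: {4}→1  {5}→1  {6}→1
  2 left: {1,4}→1  {2,6}→1  {3,5}→1  {4,5}→2  {4,6}→2  {5,6}→2
  3 left: {0,2,6}→1  {1,4,5}→3  {1,4,6}→3  {2,4,6}→3  {2,5,6}→3  {3,4,5}→3  {3,5,6}→3  {4,5,6}→6
  4 left: {0,2,4,6}→4  {0,2,5,6}→4  {1,2,4,6}→6  {1,3,4,5}→6  {1,4,5,6}→12  {2,3,5,6}→6  {2,4,5,6}→12  {3,4,5,6}→12
  5 left: {0,1,2,4,6}→10  {0,2,3,5,6}→10  {0,2,4,5,6}→20  {1,2,4,5,6}→30  {1,3,4,5,6}→30  {2,3,4,5,6}→30
  placing 0:m first → 90 extensions
  placing 1:j first → 60 extensions
  placing 3:l first → 60 extensions
total linear extensions = 210

210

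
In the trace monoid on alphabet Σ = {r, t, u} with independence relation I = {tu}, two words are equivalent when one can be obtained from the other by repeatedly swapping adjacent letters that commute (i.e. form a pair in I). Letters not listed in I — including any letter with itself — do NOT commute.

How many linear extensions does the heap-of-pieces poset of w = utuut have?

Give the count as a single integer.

10

#0=u has no predecessor
#1=t has no predecessor
#2=u depends on [0:u]
#3=u depends on [2:u]
#4=t depends on [1:t]
sources: [0:u, 1:t]
N(rest) = Σ N(rest − s) over sources s of rest; N(one piece) = 1:
  size 1 → [3]=1  [4]=1
  size 2 → [1,4]=1  [2,3]=1  [3,4]=2
  size 3 → [0,2,3]=1  [1,3,4]=3  [2,3,4]=3
  first=0(u) contributes 6
  first=1(t) contributes 4
|[w]| = 10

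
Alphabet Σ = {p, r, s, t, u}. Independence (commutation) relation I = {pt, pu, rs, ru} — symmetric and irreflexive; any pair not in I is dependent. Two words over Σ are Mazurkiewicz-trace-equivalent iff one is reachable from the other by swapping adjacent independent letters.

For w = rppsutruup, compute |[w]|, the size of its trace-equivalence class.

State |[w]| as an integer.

6

#0=r has no predecessor
#1=p depends on [0:r]
#2=p depends on [1:p]
#3=s depends on [2:p]
#4=u depends on [3:s]
#5=t depends on [4:u]
#6=r depends on [5:t]
#7=u depends on [5:t]
#8=u depends on [7:u]
#9=p depends on [6:r]
sources: [0:r]
N(rest) = Σ N(rest − s) over sources s of rest; N(one piece) = 1:
  size 1 → [8]=1  [9]=1
  size 2 → [6,9]=1  [7,8]=1  [8,9]=2
  size 3 → [6,8,9]=3  [7,8,9]=3
  size 4 → [6,7,8,9]=6
  size 5 → [5,6,7,8,9]=6
  size 6 → [4,5,6,7,8,9]=6
  size 7 → [3,4,5,6,7,8,9]=6
  size 8 → [2,3,4,5,6,7,8,9]=6
  first=0(r) contributes 6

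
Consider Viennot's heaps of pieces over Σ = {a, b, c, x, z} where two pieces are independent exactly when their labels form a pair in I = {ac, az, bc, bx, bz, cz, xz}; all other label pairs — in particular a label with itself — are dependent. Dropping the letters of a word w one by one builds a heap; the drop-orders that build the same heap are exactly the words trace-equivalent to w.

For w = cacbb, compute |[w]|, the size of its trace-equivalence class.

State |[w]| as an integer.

10

#0=c has no predecessor
#1=a has no predecessor
#2=c depends on [0:c]
#3=b depends on [1:a]
#4=b depends on [3:b]
sources: [0:c, 1:a]
N(rest) = Σ N(rest − s) over sources s of rest; N(one piece) = 1:
  size 1 → [2]=1  [4]=1
  size 2 → [0,2]=1  [2,4]=2  [3,4]=1
  size 3 → [0,2,4]=3  [1,3,4]=1  [2,3,4]=3
  first=0(c) contributes 4
  first=1(a) contributes 6
|[w]| = 10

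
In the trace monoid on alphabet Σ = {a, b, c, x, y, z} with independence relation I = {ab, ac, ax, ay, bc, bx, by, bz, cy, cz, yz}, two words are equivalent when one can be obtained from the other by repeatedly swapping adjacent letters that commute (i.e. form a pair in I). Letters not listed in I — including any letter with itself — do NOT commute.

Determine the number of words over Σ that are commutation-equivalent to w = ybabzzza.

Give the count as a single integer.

0(y) covers ∅
1(b) covers ∅
2(a) covers ∅
3(b) covers 1:b
4(z) covers 2:a
5(z) covers 4:z
6(z) covers 5:z
7(a) covers 6:z
floor of heap: 0:y, 1:b, 2:a
completions by unplaced set U, small U first (add the entries for U minus each lowest piece of U):
  |U|=1: {0}:1  {3}:1  {7}:1
  |U|=2: {0,3}:2  {0,7}:2  {1,3}:1  {3,7}:2  {6,7}:1
  |U|=3: {0,1,3}:3  {0,3,7}:6  {0,6,7}:3  {1,3,7}:3  {3,6,7}:3  {5,6,7}:1
  |U|=4: {0,1,3,7}:12  {0,3,6,7}:12  {0,5,6,7}:4  {1,3,6,7}:6  {3,5,6,7}:4  {4,5,6,7}:1
  |U|=5: {0,1,3,6,7}:30  {0,3,5,6,7}:20  {0,4,5,6,7}:5  {1,3,5,6,7}:10  {2,4,5,6,7}:1  {3,4,5,6,7}:5
  |U|=6: {0,1,3,5,6,7}:60  {0,2,4,5,6,7}:6  {0,3,4,5,6,7}:30  {1,3,4,5,6,7}:15  {2,3,4,5,6,7}:6
  start at 0(y): 21
  start at 1(b): 42
  start at 2(a): 105
sum over floor = 168

168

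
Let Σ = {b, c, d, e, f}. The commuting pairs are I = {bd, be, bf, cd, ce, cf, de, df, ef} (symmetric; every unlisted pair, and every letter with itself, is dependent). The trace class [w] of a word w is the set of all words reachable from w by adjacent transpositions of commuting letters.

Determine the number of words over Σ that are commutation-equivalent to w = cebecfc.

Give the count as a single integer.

drop 0:c onto floor
drop 1:e onto floor
drop 2:b onto {0:c}
drop 3:e onto {1:e}
drop 4:c onto {2:b}
drop 5:f onto floor
drop 6:c onto {4:c}
ground layer = {0:c, 1:e, 5:f}
drop-orders for the pieces not yet dropped (sum over which currently-grounded one goes next):
  1 to go: {3} 1  {5} 1  {6} 1
  2 to go: {1,3} 1  {3,5} 2  {3,6} 2  {4,6} 1  {5,6} 2
  3 to go: {1,3,5} 3  {1,3,6} 3  {2,4,6} 1  {3,4,6} 3  {3,5,6} 6  {4,5,6} 3
  4 to go: {0,2,4,6} 1  {1,3,4,6} 6  {1,3,5,6} 12  {2,3,4,6} 4  {2,4,5,6} 4  {3,4,5,6} 12
  5 to go: {0,2,3,4,6} 5  {0,2,4,5,6} 5  {1,2,3,4,6} 10  {1,3,4,5,6} 30  {2,3,4,5,6} 20
  if 0:c drops first: 60 orders
  if 1:e drops first: 30 orders
  if 5:f drops first: 15 orders
heap linearizations: 105

105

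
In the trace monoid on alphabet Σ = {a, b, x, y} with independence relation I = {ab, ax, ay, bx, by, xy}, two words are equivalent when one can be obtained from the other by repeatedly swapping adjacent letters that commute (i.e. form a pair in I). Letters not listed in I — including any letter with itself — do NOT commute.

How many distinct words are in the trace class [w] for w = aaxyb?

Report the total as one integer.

piece 0:a — minimal
piece 1:a rests on {0:a}
piece 2:x — minimal
piece 3:y — minimal
piece 4:b — minimal
minimal pieces: {0:a, 2:x, 3:y, 4:b}
ways to finish when only these pieces remain (= sum over removing one remaining piece with nothing left below it):
  1 left: {1}→1  {2}→1  {3}→1  {4}→1
  2 left: {0,1}→1  {1,2}→2  {1,3}→2  {1,4}→2  {2,3}→2  {2,4}→2  {3,4}→2
  3 left: {0,1,2}→3  {0,1,3}→3  {0,1,4}→3  {1,2,3}→6  {1,2,4}→6  {1,3,4}→6  {2,3,4}→6
  placing 0:a first → 24 extensions
  placing 2:x first → 12 extensions
  placing 3:y first → 12 extensions
  placing 4:b first → 12 extensions
total linear extensions = 60

60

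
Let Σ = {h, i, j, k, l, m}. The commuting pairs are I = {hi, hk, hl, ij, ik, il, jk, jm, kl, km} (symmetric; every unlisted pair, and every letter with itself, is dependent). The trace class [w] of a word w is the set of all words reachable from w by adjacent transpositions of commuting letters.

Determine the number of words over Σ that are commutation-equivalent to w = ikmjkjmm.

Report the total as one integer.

420

piece 0:i — minimal
piece 1:k — minimal
piece 2:m rests on {0:i}
piece 3:j — minimal
piece 4:k rests on {1:k}
piece 5:j rests on {3:j}
piece 6:m rests on {2:m}
piece 7:m rests on {6:m}
minimal pieces: {0:i, 1:k, 3:j}
ways to finish when only these pieces remain (= sum over removing one remaining piece with nothing left below it):
  1 left: {4}→1  {5}→1  {7}→1
  2 left: {1,4}→1  {3,5}→1  {4,5}→2  {4,7}→2  {5,7}→2  {6,7}→1
  3 left: {1,4,5}→3  {1,4,7}→3  {2,6,7}→1  {3,4,5}→3  {3,5,7}→3  {4,5,7}→6  {4,6,7}→3  {5,6,7}→3
  4 left: {0,2,6,7}→1  {1,3,4,5}→6  {1,4,5,7}→12  {1,4,6,7}→6  {2,4,6,7}→4  {2,5,6,7}→4  {3,4,5,7}→12  {3,5,6,7}→6  {4,5,6,7}→12
  5 left: {0,2,4,6,7}→5  {0,2,5,6,7}→5  {1,2,4,6,7}→10  {1,3,4,5,7}→30  {1,4,5,6,7}→30  {2,3,5,6,7}→10  {2,4,5,6,7}→20  {3,4,5,6,7}→30
  6 left: {0,1,2,4,6,7}→15  {0,2,3,5,6,7}→15  {0,2,4,5,6,7}→30  {1,2,4,5,6,7}→60  {1,3,4,5,6,7}→90  {2,3,4,5,6,7}→60
  placing 0:i first → 210 extensions
  placing 1:k first → 105 extensions
  placing 3:j first → 105 extensions
total linear extensions = 420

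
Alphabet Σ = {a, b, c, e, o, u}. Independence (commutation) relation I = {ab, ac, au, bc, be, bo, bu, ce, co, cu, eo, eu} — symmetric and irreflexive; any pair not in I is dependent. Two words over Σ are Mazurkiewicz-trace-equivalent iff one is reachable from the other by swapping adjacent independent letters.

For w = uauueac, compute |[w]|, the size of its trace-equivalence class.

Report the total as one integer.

140

piece 0:u — minimal
piece 1:a — minimal
piece 2:u rests on {0:u}
piece 3:u rests on {2:u}
piece 4:e rests on {1:a}
piece 5:a rests on {4:e}
piece 6:c — minimal
minimal pieces: {0:u, 1:a, 6:c}
ways to finish when only these pieces remain (= sum over removing one remaining piece with nothing left below it):
  1 left: {3}→1  {5}→1  {6}→1
  2 left: {2,3}→1  {3,5}→2  {3,6}→2  {4,5}→1  {5,6}→2
  3 left: {0,2,3}→1  {1,4,5}→1  {2,3,5}→3  {2,3,6}→3  {3,4,5}→3  {3,5,6}→6  {4,5,6}→3
  4 left: {0,2,3,5}→4  {0,2,3,6}→4  {1,3,4,5}→4  {1,4,5,6}→4  {2,3,4,5}→6  {2,3,5,6}→12  {3,4,5,6}→12
  5 left: {0,2,3,4,5}→10  {0,2,3,5,6}→20  {1,2,3,4,5}→10  {1,3,4,5,6}→20  {2,3,4,5,6}→30
  placing 0:u first → 60 extensions
  placing 1:a first → 60 extensions
  placing 6:c first → 20 extensions
total linear extensions = 140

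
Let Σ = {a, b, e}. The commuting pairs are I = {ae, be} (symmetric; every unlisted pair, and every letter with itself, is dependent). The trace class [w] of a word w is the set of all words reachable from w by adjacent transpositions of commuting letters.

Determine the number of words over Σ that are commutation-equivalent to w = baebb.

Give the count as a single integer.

5

drop 0:b onto floor
drop 1:a onto {0:b}
drop 2:e onto floor
drop 3:b onto {1:a}
drop 4:b onto {3:b}
ground layer = {0:b, 2:e}
drop-orders for the pieces not yet dropped (sum over which currently-grounded one goes next):
  1 to go: {2} 1  {4} 1
  2 to go: {2,4} 2  {3,4} 1
  3 to go: {1,3,4} 1  {2,3,4} 3
  if 0:b drops first: 4 orders
  if 2:e drops first: 1 orders
heap linearizations: 5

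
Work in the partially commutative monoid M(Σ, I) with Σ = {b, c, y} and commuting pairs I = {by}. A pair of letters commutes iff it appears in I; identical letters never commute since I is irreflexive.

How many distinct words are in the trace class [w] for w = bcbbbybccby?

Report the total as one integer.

piece 0:b — minimal
piece 1:c rests on {0:b}
piece 2:b rests on {1:c}
piece 3:b rests on {2:b}
piece 4:b rests on {3:b}
piece 5:y rests on {1:c}
piece 6:b rests on {4:b}
piece 7:c rests on {5:y, 6:b}
piece 8:c rests on {7:c}
piece 9:b rests on {8:c}
piece 10:y rests on {8:c}
minimal pieces: {0:b}
ways to finish when only these pieces remain (= sum over removing one remaining piece with nothing left below it):
  1 left: {9}→1  {10}→1
  2 left: {9,10}→2
  3 left: {8,9,10}→2
  4 left: {7,8,9,10}→2
  5 left: {5,7,8,9,10}→2  {6,7,8,9,10}→2
  6 left: {4,6,7,8,9,10}→2  {5,6,7,8,9,10}→4
  7 left: {3,4,6,7,8,9,10}→2  {4,5,6,7,8,9,10}→6
  8 left: {2,3,4,6,7,8,9,10}→2  {3,4,5,6,7,8,9,10}→8
  9 left: {2,3,4,5,6,7,8,9,10}→10
  placing 0:b first → 10 extensions

10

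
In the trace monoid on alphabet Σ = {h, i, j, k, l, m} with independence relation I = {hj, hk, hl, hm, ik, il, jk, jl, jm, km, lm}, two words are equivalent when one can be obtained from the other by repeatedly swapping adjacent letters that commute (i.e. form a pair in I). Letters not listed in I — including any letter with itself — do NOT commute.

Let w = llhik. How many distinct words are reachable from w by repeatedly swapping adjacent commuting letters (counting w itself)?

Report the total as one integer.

drop 0:l onto floor
drop 1:l onto {0:l}
drop 2:h onto floor
drop 3:i onto {2:h}
drop 4:k onto {1:l}
ground layer = {0:l, 2:h}
drop-orders for the pieces not yet dropped (sum over which currently-grounded one goes next):
  1 to go: {3} 1  {4} 1
  2 to go: {1,4} 1  {2,3} 1  {3,4} 2
  3 to go: {0,1,4} 1  {1,3,4} 3  {2,3,4} 3
  if 0:l drops first: 6 orders
  if 2:h drops first: 4 orders
heap linearizations: 10

10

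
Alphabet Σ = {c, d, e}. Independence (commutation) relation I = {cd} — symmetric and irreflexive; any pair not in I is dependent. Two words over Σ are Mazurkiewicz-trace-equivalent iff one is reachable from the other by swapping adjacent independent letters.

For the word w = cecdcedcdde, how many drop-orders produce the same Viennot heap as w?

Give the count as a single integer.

12

piece 0:c — minimal
piece 1:e rests on {0:c}
piece 2:c rests on {1:e}
piece 3:d rests on {1:e}
piece 4:c rests on {2:c}
piece 5:e rests on {3:d, 4:c}
piece 6:d rests on {5:e}
piece 7:c rests on {5:e}
piece 8:d rests on {6:d}
piece 9:d rests on {8:d}
piece 10:e rests on {7:c, 9:d}
minimal pieces: {0:c}
ways to finish when only these pieces remain (= sum over removing one remaining piece with nothing left below it):
  1 left: {10}→1
  2 left: {7,10}→1  {9,10}→1
  3 left: {7,9,10}→2  {8,9,10}→1
  4 left: {6,8,9,10}→1  {7,8,9,10}→3
  5 left: {6,7,8,9,10}→4
  6 left: {5,6,7,8,9,10}→4
  7 left: {3,5,6,7,8,9,10}→4  {4,5,6,7,8,9,10}→4
  8 left: {2,4,5,6,7,8,9,10}→4  {3,4,5,6,7,8,9,10}→8
  9 left: {2,3,4,5,6,7,8,9,10}→12
  placing 0:c first → 12 extensions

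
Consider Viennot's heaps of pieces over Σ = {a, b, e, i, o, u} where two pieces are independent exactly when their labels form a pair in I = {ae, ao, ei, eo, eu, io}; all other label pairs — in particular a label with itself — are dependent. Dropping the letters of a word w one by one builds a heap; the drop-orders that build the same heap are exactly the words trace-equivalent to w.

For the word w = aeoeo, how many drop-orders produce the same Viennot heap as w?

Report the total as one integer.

#0=a has no predecessor
#1=e has no predecessor
#2=o has no predecessor
#3=e depends on [1:e]
#4=o depends on [2:o]
sources: [0:a, 1:e, 2:o]
N(rest) = Σ N(rest − s) over sources s of rest; N(one piece) = 1:
  size 1 → [0]=1  [3]=1  [4]=1
  size 2 → [0,3]=2  [0,4]=2  [1,3]=1  [2,4]=1  [3,4]=2
  size 3 → [0,1,3]=3  [0,2,4]=3  [0,3,4]=6  [1,3,4]=3  [2,3,4]=3
  first=0(a) contributes 6
  first=1(e) contributes 12
  first=2(o) contributes 12
|[w]| = 30

30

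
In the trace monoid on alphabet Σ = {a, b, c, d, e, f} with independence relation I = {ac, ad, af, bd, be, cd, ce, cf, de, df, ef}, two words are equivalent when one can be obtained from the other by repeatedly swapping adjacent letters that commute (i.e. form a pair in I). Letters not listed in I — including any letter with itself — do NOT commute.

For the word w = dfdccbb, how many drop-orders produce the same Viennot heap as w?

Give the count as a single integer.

#0=d has no predecessor
#1=f has no predecessor
#2=d depends on [0:d]
#3=c has no predecessor
#4=c depends on [3:c]
#5=b depends on [1:f, 4:c]
#6=b depends on [5:b]
sources: [0:d, 1:f, 3:c]
N(rest) = Σ N(rest − s) over sources s of rest; N(one piece) = 1:
  size 1 → [2]=1  [6]=1
  size 2 → [0,2]=1  [2,6]=2  [5,6]=1
  size 3 → [0,2,6]=3  [1,5,6]=1  [2,5,6]=3  [4,5,6]=1
  size 4 → [0,2,5,6]=6  [1,2,5,6]=4  [1,4,5,6]=2  [2,4,5,6]=4  [3,4,5,6]=1
  size 5 → [0,1,2,5,6]=10  [0,2,4,5,6]=10  [1,2,4,5,6]=10  [1,3,4,5,6]=3  [2,3,4,5,6]=5
  first=0(d) contributes 18
  first=1(f) contributes 15
  first=3(c) contributes 30
|[w]| = 63

63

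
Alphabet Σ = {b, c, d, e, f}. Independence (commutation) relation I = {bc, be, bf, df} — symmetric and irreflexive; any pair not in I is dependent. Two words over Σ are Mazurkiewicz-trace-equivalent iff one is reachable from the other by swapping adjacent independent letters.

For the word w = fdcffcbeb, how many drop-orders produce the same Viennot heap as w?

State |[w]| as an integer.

0(f) covers ∅
1(d) covers ∅
2(c) covers 0:f, 1:d
3(f) covers 2:c
4(f) covers 3:f
5(c) covers 4:f
6(b) covers 1:d
7(e) covers 5:c
8(b) covers 6:b
floor of heap: 0:f, 1:d
completions by unplaced set U, small U first (add the entries for U minus each lowest piece of U):
  |U|=1: {7}:1  {8}:1
  |U|=2: {5,7}:1  {6,8}:1  {7,8}:2
  |U|=3: {4,5,7}:1  {5,7,8}:3  {6,7,8}:3
  |U|=4: {3,4,5,7}:1  {4,5,7,8}:4  {5,6,7,8}:6
  |U|=5: {2,3,4,5,7}:1  {3,4,5,7,8}:5  {4,5,6,7,8}:10
  |U|=6: {0,2,3,4,5,7}:1  {2,3,4,5,7,8}:6  {3,4,5,6,7,8}:15
  |U|=7: {0,2,3,4,5,7,8}:7  {2,3,4,5,6,7,8}:21
  start at 0(f): 21
  start at 1(d): 28
sum over floor = 49

49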